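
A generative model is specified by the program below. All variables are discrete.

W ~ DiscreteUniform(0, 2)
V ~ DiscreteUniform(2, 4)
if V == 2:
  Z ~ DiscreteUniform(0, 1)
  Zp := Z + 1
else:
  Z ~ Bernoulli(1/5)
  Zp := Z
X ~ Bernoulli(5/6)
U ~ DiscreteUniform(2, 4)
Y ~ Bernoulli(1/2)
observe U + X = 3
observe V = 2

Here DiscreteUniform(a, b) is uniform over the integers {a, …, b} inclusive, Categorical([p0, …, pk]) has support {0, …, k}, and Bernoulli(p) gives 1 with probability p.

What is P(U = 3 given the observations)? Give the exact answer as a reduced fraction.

Enumerate traces; 24 have nonzero weight after conditioning:
  (W=0, V=2, Z=0, X=0, U=3, Y=0) weight 1/648
  (W=0, V=2, Z=0, X=0, U=3, Y=1) weight 1/648
  (W=0, V=2, Z=0, X=1, U=2, Y=0) weight 5/648
  (W=0, V=2, Z=0, X=1, U=2, Y=1) weight 5/648
  (W=0, V=2, Z=1, X=0, U=3, Y=0) weight 1/648
  (W=0, V=2, Z=1, X=0, U=3, Y=1) weight 1/648
  (W=0, V=2, Z=1, X=1, U=2, Y=0) weight 5/648
  (W=0, V=2, Z=1, X=1, U=2, Y=1) weight 5/648
  … 16 more
Group by U:
  weight(U=2) = 5/54
  weight(U=3) = 1/54
Total weight = 5/54 + 1/54 = 1/9
P(U=2 | obs) = 5/54 / 1/9 = 5/6
P(U=3 | obs) = 1/54 / 1/9 = 1/6

P(U = 3 | obs) = 1/6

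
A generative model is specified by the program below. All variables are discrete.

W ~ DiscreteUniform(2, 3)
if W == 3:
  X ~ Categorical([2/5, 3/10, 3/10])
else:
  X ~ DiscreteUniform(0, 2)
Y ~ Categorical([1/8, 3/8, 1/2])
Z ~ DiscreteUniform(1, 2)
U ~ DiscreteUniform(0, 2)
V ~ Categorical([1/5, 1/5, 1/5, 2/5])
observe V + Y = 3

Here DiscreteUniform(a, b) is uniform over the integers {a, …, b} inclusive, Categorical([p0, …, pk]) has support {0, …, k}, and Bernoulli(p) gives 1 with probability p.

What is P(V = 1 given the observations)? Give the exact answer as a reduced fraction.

P(V = 1 | obs) = 4/9

Enumerate traces; 108 have nonzero weight after conditioning:
  (W=2, X=0, Y=0, Z=1, U=0, V=3) weight 1/720
  (W=2, X=0, Y=0, Z=1, U=1, V=3) weight 1/720
  (W=2, X=0, Y=0, Z=1, U=2, V=3) weight 1/720
  (W=2, X=0, Y=0, Z=2, U=0, V=3) weight 1/720
  (W=2, X=0, Y=0, Z=2, U=1, V=3) weight 1/720
  (W=2, X=0, Y=0, Z=2, U=2, V=3) weight 1/720
  (W=2, X=0, Y=1, Z=1, U=0, V=2) weight 1/480
  (W=2, X=0, Y=1, Z=1, U=1, V=2) weight 1/480
  (W=2, X=0, Y=2, Z=1, U=0, V=1) weight 1/360
  … 99 more
Group by V:
  weight(V=1) = 1/10
  weight(V=2) = 3/40
  weight(V=3) = 1/20
Total weight = 1/10 + 3/40 + 1/20 = 9/40
P(V=1 | obs) = 1/10 / 9/40 = 4/9
P(V=2 | obs) = 3/40 / 9/40 = 1/3
P(V=3 | obs) = 1/20 / 9/40 = 2/9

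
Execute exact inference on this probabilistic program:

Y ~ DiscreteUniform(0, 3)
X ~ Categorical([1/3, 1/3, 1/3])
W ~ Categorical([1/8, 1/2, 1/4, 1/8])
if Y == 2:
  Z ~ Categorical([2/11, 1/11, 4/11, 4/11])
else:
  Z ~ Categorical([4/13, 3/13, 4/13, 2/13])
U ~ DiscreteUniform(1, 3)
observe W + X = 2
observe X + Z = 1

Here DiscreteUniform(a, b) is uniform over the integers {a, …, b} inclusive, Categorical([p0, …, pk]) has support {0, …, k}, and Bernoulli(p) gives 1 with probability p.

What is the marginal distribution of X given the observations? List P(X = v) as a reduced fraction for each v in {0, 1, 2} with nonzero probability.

P(X=0) = 28/107, P(X=1) = 79/107

Enumerate traces; 24 have nonzero weight after conditioning:
  (Y=0, X=0, W=2, Z=1, U=1) weight 1/624
  (Y=0, X=0, W=2, Z=1, U=2) weight 1/624
  (Y=0, X=0, W=2, Z=1, U=3) weight 1/624
  (Y=0, X=1, W=1, Z=0, U=1) weight 1/234
  (Y=0, X=1, W=1, Z=0, U=2) weight 1/234
  (Y=0, X=1, W=1, Z=0, U=3) weight 1/234
  (Y=1, X=0, W=2, Z=1, U=1) weight 1/624
  (Y=1, X=0, W=2, Z=1, U=2) weight 1/624
  … 16 more
Group by X:
  weight(X=0) = 7/429
  weight(X=1) = 79/1716
Total weight = 7/429 + 79/1716 = 107/1716
P(X=0 | obs) = 7/429 / 107/1716 = 28/107
P(X=1 | obs) = 79/1716 / 107/1716 = 79/107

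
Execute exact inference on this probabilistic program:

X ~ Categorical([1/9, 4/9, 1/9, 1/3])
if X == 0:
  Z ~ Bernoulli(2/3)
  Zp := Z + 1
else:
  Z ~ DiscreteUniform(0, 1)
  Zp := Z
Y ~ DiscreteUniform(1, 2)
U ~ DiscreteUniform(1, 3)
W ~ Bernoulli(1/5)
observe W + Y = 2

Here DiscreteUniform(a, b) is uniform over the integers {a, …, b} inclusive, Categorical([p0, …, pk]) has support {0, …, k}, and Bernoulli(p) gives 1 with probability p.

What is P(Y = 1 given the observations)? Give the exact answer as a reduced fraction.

Enumerate traces; 48 have nonzero weight after conditioning:
  (X=0, Z=0, Y=1, U=1, W=1) weight 1/810
  (X=0, Z=0, Y=1, U=2, W=1) weight 1/810
  (X=0, Z=0, Y=1, U=3, W=1) weight 1/810
  (X=0, Z=0, Y=2, U=1, W=0) weight 2/405
  (X=0, Z=0, Y=2, U=2, W=0) weight 2/405
  (X=0, Z=0, Y=2, U=3, W=0) weight 2/405
  (X=0, Z=1, Y=1, U=1, W=1) weight 1/405
  (X=0, Z=1, Y=1, U=2, W=1) weight 1/405
  … 40 more
Group by Y:
  weight(Y=1) = 1/10
  weight(Y=2) = 2/5
Total weight = 1/10 + 2/5 = 1/2
P(Y=1 | obs) = 1/10 / 1/2 = 1/5
P(Y=2 | obs) = 2/5 / 1/2 = 4/5

P(Y = 1 | obs) = 1/5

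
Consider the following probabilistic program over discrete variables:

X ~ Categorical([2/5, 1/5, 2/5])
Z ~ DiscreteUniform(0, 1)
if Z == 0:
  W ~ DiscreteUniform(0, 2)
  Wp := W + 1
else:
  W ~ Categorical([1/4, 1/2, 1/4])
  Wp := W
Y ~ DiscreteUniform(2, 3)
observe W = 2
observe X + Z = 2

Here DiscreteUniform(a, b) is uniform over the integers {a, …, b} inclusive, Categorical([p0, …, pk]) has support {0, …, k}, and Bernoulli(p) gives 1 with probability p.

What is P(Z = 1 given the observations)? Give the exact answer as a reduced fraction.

Enumerate traces; 4 have nonzero weight after conditioning:
  (X=1, Z=1, W=2, Y=2) weight 1/80
  (X=1, Z=1, W=2, Y=3) weight 1/80
  (X=2, Z=0, W=2, Y=2) weight 1/30
  (X=2, Z=0, W=2, Y=3) weight 1/30
Group by Z:
  weight(Z=0) = 1/15
  weight(Z=1) = 1/40
Total weight = 1/15 + 1/40 = 11/120
P(Z=0 | obs) = 1/15 / 11/120 = 8/11
P(Z=1 | obs) = 1/40 / 11/120 = 3/11

P(Z = 1 | obs) = 3/11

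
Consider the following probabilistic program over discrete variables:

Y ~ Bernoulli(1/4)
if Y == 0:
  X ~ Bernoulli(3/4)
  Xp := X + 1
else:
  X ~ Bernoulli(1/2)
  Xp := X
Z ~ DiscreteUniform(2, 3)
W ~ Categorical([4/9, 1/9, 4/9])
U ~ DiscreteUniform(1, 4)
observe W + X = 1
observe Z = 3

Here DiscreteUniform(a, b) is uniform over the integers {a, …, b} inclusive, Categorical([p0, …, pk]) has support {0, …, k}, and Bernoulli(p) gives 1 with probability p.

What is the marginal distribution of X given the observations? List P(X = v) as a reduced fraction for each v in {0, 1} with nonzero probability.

P(X=0) = 5/49, P(X=1) = 44/49

Enumerate traces; 16 have nonzero weight after conditioning:
  (Y=0, X=0, Z=3, W=1, U=1) weight 1/384
  (Y=0, X=0, Z=3, W=1, U=2) weight 1/384
  (Y=0, X=0, Z=3, W=1, U=3) weight 1/384
  (Y=0, X=0, Z=3, W=1, U=4) weight 1/384
  (Y=0, X=1, Z=3, W=0, U=1) weight 1/32
  (Y=0, X=1, Z=3, W=0, U=2) weight 1/32
  (Y=0, X=1, Z=3, W=0, U=3) weight 1/32
  (Y=0, X=1, Z=3, W=0, U=4) weight 1/32
  … 8 more
Group by X:
  weight(X=0) = 5/288
  weight(X=1) = 11/72
Total weight = 5/288 + 11/72 = 49/288
P(X=0 | obs) = 5/288 / 49/288 = 5/49
P(X=1 | obs) = 11/72 / 49/288 = 44/49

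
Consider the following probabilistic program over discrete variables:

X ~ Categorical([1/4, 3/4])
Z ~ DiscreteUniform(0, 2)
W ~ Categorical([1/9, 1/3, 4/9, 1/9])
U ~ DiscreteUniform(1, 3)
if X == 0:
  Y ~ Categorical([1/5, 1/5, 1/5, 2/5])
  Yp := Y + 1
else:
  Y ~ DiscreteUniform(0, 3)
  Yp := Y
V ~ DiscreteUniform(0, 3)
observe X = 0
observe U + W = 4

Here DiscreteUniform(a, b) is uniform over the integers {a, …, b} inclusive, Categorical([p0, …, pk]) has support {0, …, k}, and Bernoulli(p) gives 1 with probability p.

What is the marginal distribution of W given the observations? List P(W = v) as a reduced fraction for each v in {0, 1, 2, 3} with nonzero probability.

P(W=1) = 3/8, P(W=2) = 1/2, P(W=3) = 1/8

Enumerate traces; 144 have nonzero weight after conditioning:
  (X=0, Z=0, W=1, U=3, Y=0, V=0) weight 1/2160
  (X=0, Z=0, W=1, U=3, Y=0, V=1) weight 1/2160
  (X=0, Z=0, W=1, U=3, Y=0, V=2) weight 1/2160
  (X=0, Z=0, W=1, U=3, Y=0, V=3) weight 1/2160
  (X=0, Z=0, W=1, U=3, Y=1, V=0) weight 1/2160
  (X=0, Z=0, W=1, U=3, Y=1, V=1) weight 1/2160
  (X=0, Z=0, W=1, U=3, Y=1, V=2) weight 1/2160
  (X=0, Z=0, W=1, U=3, Y=1, V=3) weight 1/2160
  (X=0, Z=0, W=2, U=2, Y=0, V=0) weight 1/1620
  (X=0, Z=0, W=3, U=1, Y=0, V=0) weight 1/6480
  … 134 more
Group by W:
  weight(W=1) = 1/36
  weight(W=2) = 1/27
  weight(W=3) = 1/108
Total weight = 1/36 + 1/27 + 1/108 = 2/27
P(W=1 | obs) = 1/36 / 2/27 = 3/8
P(W=2 | obs) = 1/27 / 2/27 = 1/2
P(W=3 | obs) = 1/108 / 2/27 = 1/8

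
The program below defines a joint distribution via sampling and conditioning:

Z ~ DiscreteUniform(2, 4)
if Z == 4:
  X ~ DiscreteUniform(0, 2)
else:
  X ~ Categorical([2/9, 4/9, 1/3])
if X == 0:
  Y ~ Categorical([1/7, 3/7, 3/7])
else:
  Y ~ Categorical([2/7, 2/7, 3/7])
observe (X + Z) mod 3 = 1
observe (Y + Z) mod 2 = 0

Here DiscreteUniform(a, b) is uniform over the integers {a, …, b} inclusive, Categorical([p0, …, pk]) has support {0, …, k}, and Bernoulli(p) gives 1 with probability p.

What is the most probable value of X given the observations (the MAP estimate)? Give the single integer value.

Enumerate traces; 5 have nonzero weight after conditioning:
  (Z=2, X=2, Y=0) weight 2/63
  (Z=2, X=2, Y=2) weight 1/21
  (Z=3, X=1, Y=1) weight 8/189
  (Z=4, X=0, Y=0) weight 1/63
  (Z=4, X=0, Y=2) weight 1/21
Group by X:
  weight(X=0) = 4/63
  weight(X=1) = 8/189
  weight(X=2) = 5/63
Total weight = 4/63 + 8/189 + 5/63 = 5/27
P(X=0 | obs) = 4/63 / 5/27 = 12/35
P(X=1 | obs) = 8/189 / 5/27 = 8/35
P(X=2 | obs) = 5/63 / 5/27 = 3/7
argmax = 2

argmax_v P(X = v | obs) = 2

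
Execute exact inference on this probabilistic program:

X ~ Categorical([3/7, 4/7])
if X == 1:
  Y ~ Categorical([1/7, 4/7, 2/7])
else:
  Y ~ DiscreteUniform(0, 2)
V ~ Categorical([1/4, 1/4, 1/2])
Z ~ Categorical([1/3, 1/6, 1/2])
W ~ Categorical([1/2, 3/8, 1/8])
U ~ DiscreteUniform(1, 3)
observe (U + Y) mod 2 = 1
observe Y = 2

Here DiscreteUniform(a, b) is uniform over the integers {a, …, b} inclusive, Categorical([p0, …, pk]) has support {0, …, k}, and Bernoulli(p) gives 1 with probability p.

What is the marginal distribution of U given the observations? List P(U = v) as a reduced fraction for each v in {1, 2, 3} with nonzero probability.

P(U=1) = 1/2, P(U=3) = 1/2

Enumerate traces; 108 have nonzero weight after conditioning:
  (X=0, Y=2, V=0, Z=0, W=0, U=1) weight 1/504
  (X=0, Y=2, V=0, Z=0, W=0, U=3) weight 1/504
  (X=0, Y=2, V=0, Z=0, W=1, U=1) weight 1/672
  (X=0, Y=2, V=0, Z=0, W=1, U=3) weight 1/672
  (X=0, Y=2, V=0, Z=0, W=2, U=1) weight 1/2016
  (X=0, Y=2, V=0, Z=0, W=2, U=3) weight 1/2016
  (X=0, Y=2, V=0, Z=1, W=0, U=1) weight 1/1008
  (X=0, Y=2, V=0, Z=1, W=0, U=3) weight 1/1008
  … 100 more
Group by U:
  weight(U=1) = 5/49
  weight(U=3) = 5/49
Total weight = 5/49 + 5/49 = 10/49
P(U=1 | obs) = 5/49 / 10/49 = 1/2
P(U=3 | obs) = 5/49 / 10/49 = 1/2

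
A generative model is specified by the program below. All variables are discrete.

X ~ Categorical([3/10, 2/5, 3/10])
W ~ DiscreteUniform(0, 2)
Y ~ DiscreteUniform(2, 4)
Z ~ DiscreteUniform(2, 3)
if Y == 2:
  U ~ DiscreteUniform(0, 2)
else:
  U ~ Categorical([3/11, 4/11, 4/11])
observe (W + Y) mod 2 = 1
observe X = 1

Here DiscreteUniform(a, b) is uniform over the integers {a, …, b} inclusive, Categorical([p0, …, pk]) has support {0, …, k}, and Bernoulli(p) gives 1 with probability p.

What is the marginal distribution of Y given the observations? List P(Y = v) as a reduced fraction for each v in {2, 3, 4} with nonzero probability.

P(Y=2) = 1/4, P(Y=3) = 1/2, P(Y=4) = 1/4

Enumerate traces; 24 have nonzero weight after conditioning:
  (X=1, W=0, Y=3, Z=2, U=0) weight 1/165
  (X=1, W=0, Y=3, Z=2, U=1) weight 4/495
  (X=1, W=0, Y=3, Z=2, U=2) weight 4/495
  (X=1, W=0, Y=3, Z=3, U=0) weight 1/165
  (X=1, W=0, Y=3, Z=3, U=1) weight 4/495
  (X=1, W=0, Y=3, Z=3, U=2) weight 4/495
  (X=1, W=1, Y=2, Z=2, U=0) weight 1/135
  (X=1, W=1, Y=2, Z=2, U=1) weight 1/135
  (X=1, W=1, Y=4, Z=2, U=0) weight 1/165
  … 15 more
Group by Y:
  weight(Y=2) = 2/45
  weight(Y=3) = 4/45
  weight(Y=4) = 2/45
Total weight = 2/45 + 4/45 + 2/45 = 8/45
P(Y=2 | obs) = 2/45 / 8/45 = 1/4
P(Y=3 | obs) = 4/45 / 8/45 = 1/2
P(Y=4 | obs) = 2/45 / 8/45 = 1/4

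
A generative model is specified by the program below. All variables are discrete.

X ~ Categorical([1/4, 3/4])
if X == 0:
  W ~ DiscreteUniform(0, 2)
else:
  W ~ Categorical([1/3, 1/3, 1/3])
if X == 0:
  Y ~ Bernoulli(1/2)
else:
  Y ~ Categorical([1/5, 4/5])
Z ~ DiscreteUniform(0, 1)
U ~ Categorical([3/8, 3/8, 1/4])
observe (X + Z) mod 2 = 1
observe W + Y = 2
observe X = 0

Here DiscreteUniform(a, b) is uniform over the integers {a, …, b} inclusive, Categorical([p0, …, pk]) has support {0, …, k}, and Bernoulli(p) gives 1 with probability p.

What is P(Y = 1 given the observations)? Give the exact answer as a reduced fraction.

Enumerate traces; 6 have nonzero weight after conditioning:
  (X=0, W=1, Y=1, Z=1, U=0) weight 1/128
  (X=0, W=1, Y=1, Z=1, U=1) weight 1/128
  (X=0, W=1, Y=1, Z=1, U=2) weight 1/192
  (X=0, W=2, Y=0, Z=1, U=0) weight 1/128
  (X=0, W=2, Y=0, Z=1, U=1) weight 1/128
  (X=0, W=2, Y=0, Z=1, U=2) weight 1/192
Group by Y:
  weight(Y=0) = 1/48
  weight(Y=1) = 1/48
Total weight = 1/48 + 1/48 = 1/24
P(Y=0 | obs) = 1/48 / 1/24 = 1/2
P(Y=1 | obs) = 1/48 / 1/24 = 1/2

P(Y = 1 | obs) = 1/2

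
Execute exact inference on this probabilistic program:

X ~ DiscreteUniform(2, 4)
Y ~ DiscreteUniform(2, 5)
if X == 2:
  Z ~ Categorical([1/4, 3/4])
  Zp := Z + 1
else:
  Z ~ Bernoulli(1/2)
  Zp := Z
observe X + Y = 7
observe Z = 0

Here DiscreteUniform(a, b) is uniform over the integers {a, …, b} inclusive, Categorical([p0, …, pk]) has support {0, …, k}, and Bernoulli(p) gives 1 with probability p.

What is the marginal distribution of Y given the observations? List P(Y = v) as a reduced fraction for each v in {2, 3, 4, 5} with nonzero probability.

P(Y=3) = 2/5, P(Y=4) = 2/5, P(Y=5) = 1/5

Enumerate traces; 3 have nonzero weight after conditioning:
  (X=2, Y=5, Z=0) weight 1/48
  (X=3, Y=4, Z=0) weight 1/24
  (X=4, Y=3, Z=0) weight 1/24
Group by Y:
  weight(Y=3) = 1/24
  weight(Y=4) = 1/24
  weight(Y=5) = 1/48
Total weight = 1/24 + 1/24 + 1/48 = 5/48
P(Y=3 | obs) = 1/24 / 5/48 = 2/5
P(Y=4 | obs) = 1/24 / 5/48 = 2/5
P(Y=5 | obs) = 1/48 / 5/48 = 1/5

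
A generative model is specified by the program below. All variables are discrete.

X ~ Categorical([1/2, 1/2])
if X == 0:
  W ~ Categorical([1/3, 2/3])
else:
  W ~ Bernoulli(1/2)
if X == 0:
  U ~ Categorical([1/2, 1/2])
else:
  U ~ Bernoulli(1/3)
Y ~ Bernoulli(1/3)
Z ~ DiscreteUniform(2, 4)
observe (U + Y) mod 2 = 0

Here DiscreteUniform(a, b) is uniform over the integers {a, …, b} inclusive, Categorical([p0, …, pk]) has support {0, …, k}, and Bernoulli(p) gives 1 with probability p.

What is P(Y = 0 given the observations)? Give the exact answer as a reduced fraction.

P(Y = 0 | obs) = 14/19

Enumerate traces; 24 have nonzero weight after conditioning:
  (X=0, W=0, U=0, Y=0, Z=2) weight 1/54
  (X=0, W=0, U=0, Y=0, Z=3) weight 1/54
  (X=0, W=0, U=0, Y=0, Z=4) weight 1/54
  (X=0, W=0, U=1, Y=1, Z=2) weight 1/108
  (X=0, W=0, U=1, Y=1, Z=3) weight 1/108
  (X=0, W=0, U=1, Y=1, Z=4) weight 1/108
  (X=0, W=1, U=0, Y=0, Z=2) weight 1/27
  (X=0, W=1, U=0, Y=0, Z=3) weight 1/27
  … 16 more
Group by Y:
  weight(Y=0) = 7/18
  weight(Y=1) = 5/36
Total weight = 7/18 + 5/36 = 19/36
P(Y=0 | obs) = 7/18 / 19/36 = 14/19
P(Y=1 | obs) = 5/36 / 19/36 = 5/19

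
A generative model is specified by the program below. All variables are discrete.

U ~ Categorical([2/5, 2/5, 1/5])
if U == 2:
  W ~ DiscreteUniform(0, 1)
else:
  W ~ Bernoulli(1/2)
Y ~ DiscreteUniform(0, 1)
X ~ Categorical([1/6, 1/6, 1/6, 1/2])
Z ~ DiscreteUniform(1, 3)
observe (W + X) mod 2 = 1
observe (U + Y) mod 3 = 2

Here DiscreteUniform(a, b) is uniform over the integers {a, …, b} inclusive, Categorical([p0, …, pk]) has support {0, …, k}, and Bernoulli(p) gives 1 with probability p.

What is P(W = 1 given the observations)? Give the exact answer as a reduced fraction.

Enumerate traces; 24 have nonzero weight after conditioning:
  (U=1, W=0, Y=1, X=1, Z=1) weight 1/180
  (U=1, W=0, Y=1, X=1, Z=2) weight 1/180
  (U=1, W=0, Y=1, X=1, Z=3) weight 1/180
  (U=1, W=0, Y=1, X=3, Z=1) weight 1/60
  (U=1, W=0, Y=1, X=3, Z=2) weight 1/60
  (U=1, W=0, Y=1, X=3, Z=3) weight 1/60
  (U=1, W=1, Y=1, X=0, Z=1) weight 1/180
  (U=1, W=1, Y=1, X=0, Z=2) weight 1/180
  … 16 more
Group by W:
  weight(W=0) = 1/10
  weight(W=1) = 1/20
Total weight = 1/10 + 1/20 = 3/20
P(W=0 | obs) = 1/10 / 3/20 = 2/3
P(W=1 | obs) = 1/20 / 3/20 = 1/3

P(W = 1 | obs) = 1/3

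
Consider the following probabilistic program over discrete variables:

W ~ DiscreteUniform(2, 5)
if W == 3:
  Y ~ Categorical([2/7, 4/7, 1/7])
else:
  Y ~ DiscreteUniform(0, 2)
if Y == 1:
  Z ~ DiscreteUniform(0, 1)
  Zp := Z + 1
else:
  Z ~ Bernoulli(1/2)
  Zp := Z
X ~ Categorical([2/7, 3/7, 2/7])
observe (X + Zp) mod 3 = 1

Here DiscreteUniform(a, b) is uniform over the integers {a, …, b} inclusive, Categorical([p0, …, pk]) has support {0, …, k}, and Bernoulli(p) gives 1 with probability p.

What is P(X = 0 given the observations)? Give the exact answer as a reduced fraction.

Enumerate traces; 24 have nonzero weight after conditioning:
  (W=2, Y=0, Z=0, X=1) weight 1/56
  (W=2, Y=0, Z=1, X=0) weight 1/84
  (W=2, Y=1, Z=0, X=0) weight 1/84
  (W=2, Y=1, Z=1, X=2) weight 1/84
  (W=2, Y=2, Z=0, X=1) weight 1/56
  (W=2, Y=2, Z=1, X=0) weight 1/84
  (W=3, Y=0, Z=0, X=1) weight 3/196
  (W=3, Y=0, Z=1, X=0) weight 1/98
  … 16 more
Group by X:
  weight(X=0) = 1/7
  weight(X=1) = 51/392
  weight(X=2) = 11/196
Total weight = 1/7 + 51/392 + 11/196 = 129/392
P(X=0 | obs) = 1/7 / 129/392 = 56/129
P(X=1 | obs) = 51/392 / 129/392 = 17/43
P(X=2 | obs) = 11/196 / 129/392 = 22/129

P(X = 0 | obs) = 56/129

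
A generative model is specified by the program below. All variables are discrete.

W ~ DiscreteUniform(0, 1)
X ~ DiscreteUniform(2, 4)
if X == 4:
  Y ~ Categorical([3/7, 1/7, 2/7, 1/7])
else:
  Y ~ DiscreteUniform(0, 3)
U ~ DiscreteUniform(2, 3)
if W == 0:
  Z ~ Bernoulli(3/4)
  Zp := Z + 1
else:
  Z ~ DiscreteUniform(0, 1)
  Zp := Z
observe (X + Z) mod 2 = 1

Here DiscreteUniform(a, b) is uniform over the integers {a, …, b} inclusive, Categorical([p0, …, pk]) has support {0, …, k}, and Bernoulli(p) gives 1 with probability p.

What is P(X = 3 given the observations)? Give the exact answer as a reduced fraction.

Enumerate traces; 48 have nonzero weight after conditioning:
  (W=0, X=2, Y=0, U=2, Z=1) weight 1/64
  (W=0, X=2, Y=0, U=3, Z=1) weight 1/64
  (W=0, X=2, Y=1, U=2, Z=1) weight 1/64
  (W=0, X=2, Y=1, U=3, Z=1) weight 1/64
  (W=0, X=2, Y=2, U=2, Z=1) weight 1/64
  (W=0, X=2, Y=2, U=3, Z=1) weight 1/64
  (W=0, X=2, Y=3, U=2, Z=1) weight 1/64
  (W=0, X=2, Y=3, U=3, Z=1) weight 1/64
  (W=0, X=3, Y=0, U=2, Z=0) weight 1/192
  (W=0, X=4, Y=0, U=2, Z=1) weight 3/112
  … 38 more
Group by X:
  weight(X=2) = 5/24
  weight(X=3) = 1/8
  weight(X=4) = 5/24
Total weight = 5/24 + 1/8 + 5/24 = 13/24
P(X=2 | obs) = 5/24 / 13/24 = 5/13
P(X=3 | obs) = 1/8 / 13/24 = 3/13
P(X=4 | obs) = 5/24 / 13/24 = 5/13

P(X = 3 | obs) = 3/13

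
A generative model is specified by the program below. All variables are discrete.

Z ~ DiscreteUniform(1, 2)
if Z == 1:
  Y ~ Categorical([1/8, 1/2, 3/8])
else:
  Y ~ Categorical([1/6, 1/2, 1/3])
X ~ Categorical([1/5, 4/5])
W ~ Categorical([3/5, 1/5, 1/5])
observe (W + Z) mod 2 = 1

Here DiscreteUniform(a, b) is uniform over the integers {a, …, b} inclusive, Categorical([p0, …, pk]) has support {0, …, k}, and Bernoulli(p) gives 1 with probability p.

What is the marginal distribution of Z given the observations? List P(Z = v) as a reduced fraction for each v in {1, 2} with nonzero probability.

P(Z=1) = 4/5, P(Z=2) = 1/5

Enumerate traces; 18 have nonzero weight after conditioning:
  (Z=1, Y=0, X=0, W=0) weight 3/400
  (Z=1, Y=0, X=0, W=2) weight 1/400
  (Z=1, Y=0, X=1, W=0) weight 3/100
  (Z=1, Y=0, X=1, W=2) weight 1/100
  (Z=1, Y=1, X=0, W=0) weight 3/100
  (Z=1, Y=1, X=0, W=2) weight 1/100
  (Z=1, Y=1, X=1, W=0) weight 3/25
  (Z=1, Y=1, X=1, W=2) weight 1/25
  (Z=2, Y=0, X=0, W=1) weight 1/300
  … 9 more
Group by Z:
  weight(Z=1) = 2/5
  weight(Z=2) = 1/10
Total weight = 2/5 + 1/10 = 1/2
P(Z=1 | obs) = 2/5 / 1/2 = 4/5
P(Z=2 | obs) = 1/10 / 1/2 = 1/5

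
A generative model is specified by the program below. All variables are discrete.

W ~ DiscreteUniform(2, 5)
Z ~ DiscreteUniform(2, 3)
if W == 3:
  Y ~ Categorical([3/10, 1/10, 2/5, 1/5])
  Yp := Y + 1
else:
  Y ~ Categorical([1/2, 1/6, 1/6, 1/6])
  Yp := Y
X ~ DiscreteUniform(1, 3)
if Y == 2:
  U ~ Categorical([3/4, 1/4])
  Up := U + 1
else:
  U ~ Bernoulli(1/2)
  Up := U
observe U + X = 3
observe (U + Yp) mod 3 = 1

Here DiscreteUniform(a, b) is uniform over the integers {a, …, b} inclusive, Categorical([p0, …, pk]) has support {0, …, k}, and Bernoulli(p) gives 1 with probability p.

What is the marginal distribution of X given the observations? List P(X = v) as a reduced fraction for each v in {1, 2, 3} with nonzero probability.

P(X=2) = 11/16, P(X=3) = 5/16

Enumerate traces; 24 have nonzero weight after conditioning:
  (W=2, Z=2, Y=0, X=2, U=1) weight 1/96
  (W=2, Z=2, Y=1, X=3, U=0) weight 1/288
  (W=2, Z=2, Y=3, X=2, U=1) weight 1/288
  (W=2, Z=3, Y=0, X=2, U=1) weight 1/96
  (W=2, Z=3, Y=1, X=3, U=0) weight 1/288
  (W=2, Z=3, Y=3, X=2, U=1) weight 1/288
  (W=3, Z=2, Y=0, X=3, U=0) weight 1/160
  (W=3, Z=2, Y=2, X=2, U=1) weight 1/240
  … 16 more
Group by X:
  weight(X=2) = 11/120
  weight(X=3) = 1/24
Total weight = 11/120 + 1/24 = 2/15
P(X=2 | obs) = 11/120 / 2/15 = 11/16
P(X=3 | obs) = 1/24 / 2/15 = 5/16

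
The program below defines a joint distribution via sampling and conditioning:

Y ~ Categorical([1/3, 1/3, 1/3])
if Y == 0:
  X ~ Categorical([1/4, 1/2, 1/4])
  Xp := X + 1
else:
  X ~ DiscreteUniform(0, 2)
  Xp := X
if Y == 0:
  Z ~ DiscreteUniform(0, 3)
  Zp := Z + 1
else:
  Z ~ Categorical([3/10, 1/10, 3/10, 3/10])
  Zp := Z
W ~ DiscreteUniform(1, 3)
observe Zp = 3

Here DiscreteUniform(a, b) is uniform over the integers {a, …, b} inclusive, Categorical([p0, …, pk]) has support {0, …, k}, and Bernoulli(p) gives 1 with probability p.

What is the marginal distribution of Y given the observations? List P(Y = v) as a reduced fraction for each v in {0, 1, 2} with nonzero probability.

P(Y=0) = 5/17, P(Y=1) = 6/17, P(Y=2) = 6/17

Enumerate traces; 27 have nonzero weight after conditioning:
  (Y=0, X=0, Z=2, W=1) weight 1/144
  (Y=0, X=0, Z=2, W=2) weight 1/144
  (Y=0, X=0, Z=2, W=3) weight 1/144
  (Y=0, X=1, Z=2, W=1) weight 1/72
  (Y=0, X=1, Z=2, W=2) weight 1/72
  (Y=0, X=1, Z=2, W=3) weight 1/72
  (Y=0, X=2, Z=2, W=1) weight 1/144
  (Y=0, X=2, Z=2, W=2) weight 1/144
  (Y=1, X=0, Z=3, W=1) weight 1/90
  (Y=2, X=0, Z=3, W=1) weight 1/90
  … 17 more
Group by Y:
  weight(Y=0) = 1/12
  weight(Y=1) = 1/10
  weight(Y=2) = 1/10
Total weight = 1/12 + 1/10 + 1/10 = 17/60
P(Y=0 | obs) = 1/12 / 17/60 = 5/17
P(Y=1 | obs) = 1/10 / 17/60 = 6/17
P(Y=2 | obs) = 1/10 / 17/60 = 6/17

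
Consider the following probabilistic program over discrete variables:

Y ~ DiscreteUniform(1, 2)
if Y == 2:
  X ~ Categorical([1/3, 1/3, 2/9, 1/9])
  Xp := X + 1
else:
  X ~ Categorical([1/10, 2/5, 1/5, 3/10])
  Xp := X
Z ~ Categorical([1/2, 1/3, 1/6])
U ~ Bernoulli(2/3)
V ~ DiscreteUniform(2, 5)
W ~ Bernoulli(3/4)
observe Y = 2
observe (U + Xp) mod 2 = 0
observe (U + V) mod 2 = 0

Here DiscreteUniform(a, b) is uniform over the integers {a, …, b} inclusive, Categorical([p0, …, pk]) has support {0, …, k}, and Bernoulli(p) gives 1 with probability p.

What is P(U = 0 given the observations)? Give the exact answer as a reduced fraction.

Enumerate traces; 48 have nonzero weight after conditioning:
  (Y=2, X=0, Z=0, U=1, V=3, W=0) weight 1/288
  (Y=2, X=0, Z=0, U=1, V=3, W=1) weight 1/96
  (Y=2, X=0, Z=0, U=1, V=5, W=0) weight 1/288
  (Y=2, X=0, Z=0, U=1, V=5, W=1) weight 1/96
  (Y=2, X=0, Z=1, U=1, V=3, W=0) weight 1/432
  (Y=2, X=0, Z=1, U=1, V=3, W=1) weight 1/144
  (Y=2, X=0, Z=1, U=1, V=5, W=0) weight 1/432
  (Y=2, X=0, Z=1, U=1, V=5, W=1) weight 1/144
  (Y=2, X=1, Z=0, U=0, V=2, W=0) weight 1/576
  … 39 more
Group by U:
  weight(U=0) = 1/27
  weight(U=1) = 5/54
Total weight = 1/27 + 5/54 = 7/54
P(U=0 | obs) = 1/27 / 7/54 = 2/7
P(U=1 | obs) = 5/54 / 7/54 = 5/7

P(U = 0 | obs) = 2/7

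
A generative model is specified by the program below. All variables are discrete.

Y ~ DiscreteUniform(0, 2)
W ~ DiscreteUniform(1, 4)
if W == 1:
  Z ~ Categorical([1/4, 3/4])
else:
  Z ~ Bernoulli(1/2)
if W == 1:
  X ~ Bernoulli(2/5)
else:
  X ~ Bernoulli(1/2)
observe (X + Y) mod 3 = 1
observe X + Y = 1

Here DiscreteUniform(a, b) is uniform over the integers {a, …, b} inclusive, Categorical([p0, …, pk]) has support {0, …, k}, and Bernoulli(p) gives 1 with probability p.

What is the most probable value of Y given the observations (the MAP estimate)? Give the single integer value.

argmax_v P(Y = v | obs) = 1

Enumerate traces; 16 have nonzero weight after conditioning:
  (Y=0, W=1, Z=0, X=1) weight 1/120
  (Y=0, W=1, Z=1, X=1) weight 1/40
  (Y=0, W=2, Z=0, X=1) weight 1/48
  (Y=0, W=2, Z=1, X=1) weight 1/48
  (Y=0, W=3, Z=0, X=1) weight 1/48
  (Y=0, W=3, Z=1, X=1) weight 1/48
  (Y=0, W=4, Z=0, X=1) weight 1/48
  (Y=0, W=4, Z=1, X=1) weight 1/48
  (Y=1, W=1, Z=0, X=0) weight 1/80
  … 7 more
Group by Y:
  weight(Y=0) = 19/120
  weight(Y=1) = 7/40
Total weight = 19/120 + 7/40 = 1/3
P(Y=0 | obs) = 19/120 / 1/3 = 19/40
P(Y=1 | obs) = 7/40 / 1/3 = 21/40
argmax = 1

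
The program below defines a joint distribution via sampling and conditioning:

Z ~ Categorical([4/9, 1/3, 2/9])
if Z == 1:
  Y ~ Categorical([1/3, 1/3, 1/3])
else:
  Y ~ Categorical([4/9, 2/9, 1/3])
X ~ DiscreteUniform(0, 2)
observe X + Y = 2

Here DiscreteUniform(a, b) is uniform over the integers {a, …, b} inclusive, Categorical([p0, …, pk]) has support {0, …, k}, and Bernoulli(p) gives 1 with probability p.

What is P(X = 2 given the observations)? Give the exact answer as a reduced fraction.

P(X = 2 | obs) = 11/27

Enumerate traces; 9 have nonzero weight after conditioning:
  (Z=0, Y=0, X=2) weight 16/243
  (Z=0, Y=1, X=1) weight 8/243
  (Z=0, Y=2, X=0) weight 4/81
  (Z=1, Y=0, X=2) weight 1/27
  (Z=1, Y=1, X=1) weight 1/27
  (Z=1, Y=2, X=0) weight 1/27
  (Z=2, Y=0, X=2) weight 8/243
  (Z=2, Y=1, X=1) weight 4/243
  … 1 more
Group by X:
  weight(X=0) = 1/9
  weight(X=1) = 7/81
  weight(X=2) = 11/81
Total weight = 1/9 + 7/81 + 11/81 = 1/3
P(X=0 | obs) = 1/9 / 1/3 = 1/3
P(X=1 | obs) = 7/81 / 1/3 = 7/27
P(X=2 | obs) = 11/81 / 1/3 = 11/27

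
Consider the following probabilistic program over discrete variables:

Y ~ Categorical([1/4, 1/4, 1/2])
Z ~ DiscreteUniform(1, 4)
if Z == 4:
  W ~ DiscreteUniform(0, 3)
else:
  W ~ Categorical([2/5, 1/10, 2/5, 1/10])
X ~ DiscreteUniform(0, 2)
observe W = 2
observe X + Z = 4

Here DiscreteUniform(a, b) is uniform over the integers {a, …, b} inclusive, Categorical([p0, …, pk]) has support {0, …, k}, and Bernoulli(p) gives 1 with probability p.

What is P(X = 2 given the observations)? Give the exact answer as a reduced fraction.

P(X = 2 | obs) = 8/21

Enumerate traces; 9 have nonzero weight after conditioning:
  (Y=0, Z=2, W=2, X=2) weight 1/120
  (Y=0, Z=3, W=2, X=1) weight 1/120
  (Y=0, Z=4, W=2, X=0) weight 1/192
  (Y=1, Z=2, W=2, X=2) weight 1/120
  (Y=1, Z=3, W=2, X=1) weight 1/120
  (Y=1, Z=4, W=2, X=0) weight 1/192
  (Y=2, Z=2, W=2, X=2) weight 1/60
  (Y=2, Z=3, W=2, X=1) weight 1/60
  … 1 more
Group by X:
  weight(X=0) = 1/48
  weight(X=1) = 1/30
  weight(X=2) = 1/30
Total weight = 1/48 + 1/30 + 1/30 = 7/80
P(X=0 | obs) = 1/48 / 7/80 = 5/21
P(X=1 | obs) = 1/30 / 7/80 = 8/21
P(X=2 | obs) = 1/30 / 7/80 = 8/21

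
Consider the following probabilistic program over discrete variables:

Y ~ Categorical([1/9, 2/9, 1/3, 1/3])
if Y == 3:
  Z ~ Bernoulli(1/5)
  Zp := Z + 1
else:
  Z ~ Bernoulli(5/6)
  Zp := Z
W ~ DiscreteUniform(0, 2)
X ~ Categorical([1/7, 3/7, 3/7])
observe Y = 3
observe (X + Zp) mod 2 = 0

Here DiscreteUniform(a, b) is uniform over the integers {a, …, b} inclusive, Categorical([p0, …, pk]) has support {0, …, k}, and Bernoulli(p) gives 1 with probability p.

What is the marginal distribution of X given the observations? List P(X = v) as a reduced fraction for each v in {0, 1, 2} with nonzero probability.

Enumerate traces; 9 have nonzero weight after conditioning:
  (Y=3, Z=0, W=0, X=1) weight 4/105
  (Y=3, Z=0, W=1, X=1) weight 4/105
  (Y=3, Z=0, W=2, X=1) weight 4/105
  (Y=3, Z=1, W=0, X=0) weight 1/315
  (Y=3, Z=1, W=0, X=2) weight 1/105
  (Y=3, Z=1, W=1, X=0) weight 1/315
  (Y=3, Z=1, W=1, X=2) weight 1/105
  (Y=3, Z=1, W=2, X=0) weight 1/315
  … 1 more
Group by X:
  weight(X=0) = 1/105
  weight(X=1) = 4/35
  weight(X=2) = 1/35
Total weight = 1/105 + 4/35 + 1/35 = 16/105
P(X=0 | obs) = 1/105 / 16/105 = 1/16
P(X=1 | obs) = 4/35 / 16/105 = 3/4
P(X=2 | obs) = 1/35 / 16/105 = 3/16

P(X=0) = 1/16, P(X=1) = 3/4, P(X=2) = 3/16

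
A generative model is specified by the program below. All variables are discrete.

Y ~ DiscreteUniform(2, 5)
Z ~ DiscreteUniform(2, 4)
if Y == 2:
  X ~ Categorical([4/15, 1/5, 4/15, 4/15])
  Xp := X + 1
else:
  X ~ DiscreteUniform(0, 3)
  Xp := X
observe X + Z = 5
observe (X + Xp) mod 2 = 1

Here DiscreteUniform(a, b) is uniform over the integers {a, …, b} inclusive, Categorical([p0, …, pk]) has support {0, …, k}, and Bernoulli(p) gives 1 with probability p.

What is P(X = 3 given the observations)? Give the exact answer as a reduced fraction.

Enumerate traces; 3 have nonzero weight after conditioning:
  (Y=2, Z=2, X=3) weight 1/45
  (Y=2, Z=3, X=2) weight 1/45
  (Y=2, Z=4, X=1) weight 1/60
Group by X:
  weight(X=1) = 1/60
  weight(X=2) = 1/45
  weight(X=3) = 1/45
Total weight = 1/60 + 1/45 + 1/45 = 11/180
P(X=1 | obs) = 1/60 / 11/180 = 3/11
P(X=2 | obs) = 1/45 / 11/180 = 4/11
P(X=3 | obs) = 1/45 / 11/180 = 4/11

P(X = 3 | obs) = 4/11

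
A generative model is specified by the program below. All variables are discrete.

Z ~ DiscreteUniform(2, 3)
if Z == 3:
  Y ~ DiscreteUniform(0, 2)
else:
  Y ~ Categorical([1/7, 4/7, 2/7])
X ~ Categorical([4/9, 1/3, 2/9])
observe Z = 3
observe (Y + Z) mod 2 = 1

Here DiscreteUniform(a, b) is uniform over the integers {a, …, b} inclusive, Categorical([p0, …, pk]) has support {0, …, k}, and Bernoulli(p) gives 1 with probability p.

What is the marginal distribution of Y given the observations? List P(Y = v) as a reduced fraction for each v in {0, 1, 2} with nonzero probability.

P(Y=0) = 1/2, P(Y=2) = 1/2

Enumerate traces; 6 have nonzero weight after conditioning:
  (Z=3, Y=0, X=0) weight 2/27
  (Z=3, Y=0, X=1) weight 1/18
  (Z=3, Y=0, X=2) weight 1/27
  (Z=3, Y=2, X=0) weight 2/27
  (Z=3, Y=2, X=1) weight 1/18
  (Z=3, Y=2, X=2) weight 1/27
Group by Y:
  weight(Y=0) = 1/6
  weight(Y=2) = 1/6
Total weight = 1/6 + 1/6 = 1/3
P(Y=0 | obs) = 1/6 / 1/3 = 1/2
P(Y=2 | obs) = 1/6 / 1/3 = 1/2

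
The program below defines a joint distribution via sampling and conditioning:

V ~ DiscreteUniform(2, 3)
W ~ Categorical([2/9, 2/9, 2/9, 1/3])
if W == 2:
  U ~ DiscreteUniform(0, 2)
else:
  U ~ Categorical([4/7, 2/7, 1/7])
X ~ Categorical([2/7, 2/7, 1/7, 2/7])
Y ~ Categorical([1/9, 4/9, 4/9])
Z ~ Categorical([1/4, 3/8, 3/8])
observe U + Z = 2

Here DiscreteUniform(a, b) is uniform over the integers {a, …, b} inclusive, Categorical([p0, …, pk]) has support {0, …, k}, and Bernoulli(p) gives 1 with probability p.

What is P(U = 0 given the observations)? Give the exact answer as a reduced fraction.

P(U = 0 | obs) = 21/38

Enumerate traces; 288 have nonzero weight after conditioning:
  (V=2, W=0, U=0, X=0, Y=0, Z=2) weight 1/1323
  (V=2, W=0, U=0, X=0, Y=1, Z=2) weight 4/1323
  (V=2, W=0, U=0, X=0, Y=2, Z=2) weight 4/1323
  (V=2, W=0, U=0, X=1, Y=0, Z=2) weight 1/1323
  (V=2, W=0, U=0, X=1, Y=1, Z=2) weight 4/1323
  (V=2, W=0, U=0, X=1, Y=2, Z=2) weight 4/1323
  (V=2, W=0, U=0, X=2, Y=0, Z=2) weight 1/2646
  (V=2, W=0, U=0, X=2, Y=1, Z=2) weight 2/1323
  (V=2, W=0, U=1, X=0, Y=0, Z=1) weight 1/2646
  (V=2, W=0, U=2, X=0, Y=0, Z=0) weight 1/7938
  … 278 more
Group by U:
  weight(U=0) = 7/36
  weight(U=1) = 1/9
  weight(U=2) = 5/108
Total weight = 7/36 + 1/9 + 5/108 = 19/54
P(U=0 | obs) = 7/36 / 19/54 = 21/38
P(U=1 | obs) = 1/9 / 19/54 = 6/19
P(U=2 | obs) = 5/108 / 19/54 = 5/38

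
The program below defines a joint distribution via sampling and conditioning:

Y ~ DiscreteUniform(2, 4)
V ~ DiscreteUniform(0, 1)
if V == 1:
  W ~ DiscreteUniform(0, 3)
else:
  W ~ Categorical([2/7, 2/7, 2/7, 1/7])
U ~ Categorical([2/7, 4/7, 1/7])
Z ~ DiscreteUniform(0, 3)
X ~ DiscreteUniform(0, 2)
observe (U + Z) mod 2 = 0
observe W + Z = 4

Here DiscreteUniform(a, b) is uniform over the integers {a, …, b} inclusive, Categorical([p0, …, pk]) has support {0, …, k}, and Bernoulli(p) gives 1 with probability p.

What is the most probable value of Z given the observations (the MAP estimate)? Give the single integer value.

argmax_v P(Z = v | obs) = 3

Enumerate traces; 72 have nonzero weight after conditioning:
  (Y=2, V=0, W=1, U=1, Z=3, X=0) weight 1/441
  (Y=2, V=0, W=1, U=1, Z=3, X=1) weight 1/441
  (Y=2, V=0, W=1, U=1, Z=3, X=2) weight 1/441
  (Y=2, V=0, W=2, U=0, Z=2, X=0) weight 1/882
  (Y=2, V=0, W=2, U=0, Z=2, X=1) weight 1/882
  (Y=2, V=0, W=2, U=0, Z=2, X=2) weight 1/882
  (Y=2, V=0, W=2, U=2, Z=2, X=0) weight 1/1764
  (Y=2, V=0, W=2, U=2, Z=2, X=1) weight 1/1764
  (Y=2, V=0, W=3, U=1, Z=1, X=0) weight 1/882
  … 63 more
Group by Z:
  weight(Z=1) = 11/392
  weight(Z=2) = 45/1568
  weight(Z=3) = 15/392
Total weight = 11/392 + 45/1568 + 15/392 = 149/1568
P(Z=1 | obs) = 11/392 / 149/1568 = 44/149
P(Z=2 | obs) = 45/1568 / 149/1568 = 45/149
P(Z=3 | obs) = 15/392 / 149/1568 = 60/149
argmax = 3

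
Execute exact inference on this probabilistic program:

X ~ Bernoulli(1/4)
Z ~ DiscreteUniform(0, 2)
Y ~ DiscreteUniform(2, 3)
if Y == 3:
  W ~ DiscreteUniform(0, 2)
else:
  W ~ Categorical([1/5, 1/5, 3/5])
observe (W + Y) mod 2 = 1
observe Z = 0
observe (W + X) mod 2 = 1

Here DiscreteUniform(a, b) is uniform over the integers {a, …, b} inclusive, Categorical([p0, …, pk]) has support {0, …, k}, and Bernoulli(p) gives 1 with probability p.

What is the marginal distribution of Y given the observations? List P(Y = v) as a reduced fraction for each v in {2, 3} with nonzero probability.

Enumerate traces; 3 have nonzero weight after conditioning:
  (X=0, Z=0, Y=2, W=1) weight 1/40
  (X=1, Z=0, Y=3, W=0) weight 1/72
  (X=1, Z=0, Y=3, W=2) weight 1/72
Group by Y:
  weight(Y=2) = 1/40
  weight(Y=3) = 1/36
Total weight = 1/40 + 1/36 = 19/360
P(Y=2 | obs) = 1/40 / 19/360 = 9/19
P(Y=3 | obs) = 1/36 / 19/360 = 10/19

P(Y=2) = 9/19, P(Y=3) = 10/19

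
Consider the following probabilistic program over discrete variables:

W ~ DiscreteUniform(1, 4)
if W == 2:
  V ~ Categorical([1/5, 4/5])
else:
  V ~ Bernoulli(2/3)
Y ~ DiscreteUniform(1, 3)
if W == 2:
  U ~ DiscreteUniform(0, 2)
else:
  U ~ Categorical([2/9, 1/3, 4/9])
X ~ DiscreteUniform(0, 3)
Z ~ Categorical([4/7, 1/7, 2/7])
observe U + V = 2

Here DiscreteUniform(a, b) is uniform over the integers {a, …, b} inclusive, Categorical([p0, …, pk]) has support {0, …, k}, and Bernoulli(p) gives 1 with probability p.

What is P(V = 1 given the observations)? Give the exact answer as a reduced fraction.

P(V = 1 | obs) = 42/65

Enumerate traces; 288 have nonzero weight after conditioning:
  (W=1, V=0, Y=1, U=2, X=0, Z=0) weight 1/567
  (W=1, V=0, Y=1, U=2, X=0, Z=1) weight 1/2268
  (W=1, V=0, Y=1, U=2, X=0, Z=2) weight 1/1134
  (W=1, V=0, Y=1, U=2, X=1, Z=0) weight 1/567
  (W=1, V=0, Y=1, U=2, X=1, Z=1) weight 1/2268
  (W=1, V=0, Y=1, U=2, X=1, Z=2) weight 1/1134
  (W=1, V=0, Y=1, U=2, X=2, Z=0) weight 1/567
  (W=1, V=0, Y=1, U=2, X=2, Z=1) weight 1/2268
  (W=1, V=1, Y=1, U=1, X=0, Z=0) weight 1/378
  … 279 more
Group by V:
  weight(V=0) = 23/180
  weight(V=1) = 7/30
Total weight = 23/180 + 7/30 = 13/36
P(V=0 | obs) = 23/180 / 13/36 = 23/65
P(V=1 | obs) = 7/30 / 13/36 = 42/65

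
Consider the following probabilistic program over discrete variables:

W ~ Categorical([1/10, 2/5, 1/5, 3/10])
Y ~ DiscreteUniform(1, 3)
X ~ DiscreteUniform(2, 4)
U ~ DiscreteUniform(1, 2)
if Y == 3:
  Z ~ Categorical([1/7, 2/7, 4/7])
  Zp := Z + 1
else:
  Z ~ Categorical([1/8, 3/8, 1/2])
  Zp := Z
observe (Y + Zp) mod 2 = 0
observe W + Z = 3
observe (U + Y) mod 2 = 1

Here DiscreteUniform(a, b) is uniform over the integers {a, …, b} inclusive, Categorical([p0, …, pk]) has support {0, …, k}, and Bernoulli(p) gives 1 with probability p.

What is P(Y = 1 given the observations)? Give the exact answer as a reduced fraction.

P(Y = 1 | obs) = 14/109

Enumerate traces; 15 have nonzero weight after conditioning:
  (W=1, Y=2, X=2, U=1, Z=2) weight 1/90
  (W=1, Y=2, X=3, U=1, Z=2) weight 1/90
  (W=1, Y=2, X=4, U=1, Z=2) weight 1/90
  (W=1, Y=3, X=2, U=2, Z=2) weight 4/315
  (W=1, Y=3, X=3, U=2, Z=2) weight 4/315
  (W=1, Y=3, X=4, U=2, Z=2) weight 4/315
  (W=2, Y=1, X=2, U=2, Z=1) weight 1/240
  (W=2, Y=1, X=3, U=2, Z=1) weight 1/240
  … 7 more
Group by Y:
  weight(Y=1) = 1/80
  weight(Y=2) = 19/480
  weight(Y=3) = 19/420
Total weight = 1/80 + 19/480 + 19/420 = 109/1120
P(Y=1 | obs) = 1/80 / 109/1120 = 14/109
P(Y=2 | obs) = 19/480 / 109/1120 = 133/327
P(Y=3 | obs) = 19/420 / 109/1120 = 152/327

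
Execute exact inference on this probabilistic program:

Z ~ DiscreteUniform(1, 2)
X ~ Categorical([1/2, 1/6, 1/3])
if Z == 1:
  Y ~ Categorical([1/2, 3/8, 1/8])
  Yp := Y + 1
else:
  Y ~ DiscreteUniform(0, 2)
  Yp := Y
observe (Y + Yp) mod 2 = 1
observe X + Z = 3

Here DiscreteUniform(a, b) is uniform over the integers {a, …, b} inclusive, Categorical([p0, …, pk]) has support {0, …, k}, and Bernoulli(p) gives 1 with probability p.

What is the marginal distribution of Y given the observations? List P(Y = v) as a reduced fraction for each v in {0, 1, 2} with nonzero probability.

P(Y=0) = 1/2, P(Y=1) = 3/8, P(Y=2) = 1/8

Enumerate traces; 3 have nonzero weight after conditioning:
  (Z=1, X=2, Y=0) weight 1/12
  (Z=1, X=2, Y=1) weight 1/16
  (Z=1, X=2, Y=2) weight 1/48
Group by Y:
  weight(Y=0) = 1/12
  weight(Y=1) = 1/16
  weight(Y=2) = 1/48
Total weight = 1/12 + 1/16 + 1/48 = 1/6
P(Y=0 | obs) = 1/12 / 1/6 = 1/2
P(Y=1 | obs) = 1/16 / 1/6 = 3/8
P(Y=2 | obs) = 1/48 / 1/6 = 1/8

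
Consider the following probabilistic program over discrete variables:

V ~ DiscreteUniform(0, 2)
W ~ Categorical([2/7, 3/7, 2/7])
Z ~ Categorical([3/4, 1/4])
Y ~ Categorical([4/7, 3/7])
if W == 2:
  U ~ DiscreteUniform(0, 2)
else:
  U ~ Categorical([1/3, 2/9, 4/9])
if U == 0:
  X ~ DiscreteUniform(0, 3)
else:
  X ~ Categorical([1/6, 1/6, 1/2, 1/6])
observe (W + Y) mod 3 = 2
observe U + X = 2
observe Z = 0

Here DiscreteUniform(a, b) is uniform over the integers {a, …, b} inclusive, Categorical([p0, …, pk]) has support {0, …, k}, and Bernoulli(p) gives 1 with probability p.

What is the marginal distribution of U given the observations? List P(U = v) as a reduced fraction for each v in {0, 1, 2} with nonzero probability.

P(U=0) = 3/7, P(U=1) = 4/17, P(U=2) = 40/119

Enumerate traces; 18 have nonzero weight after conditioning:
  (V=0, W=1, Z=0, Y=1, U=0, X=2) weight 3/784
  (V=0, W=1, Z=0, Y=1, U=1, X=1) weight 1/588
  (V=0, W=1, Z=0, Y=1, U=2, X=0) weight 1/294
  (V=0, W=2, Z=0, Y=0, U=0, X=2) weight 1/294
  (V=0, W=2, Z=0, Y=0, U=1, X=1) weight 1/441
  (V=0, W=2, Z=0, Y=0, U=2, X=0) weight 1/441
  (V=1, W=1, Z=0, Y=1, U=0, X=2) weight 3/784
  (V=1, W=1, Z=0, Y=1, U=1, X=1) weight 1/588
  … 10 more
Group by U:
  weight(U=0) = 17/784
  weight(U=1) = 1/84
  weight(U=2) = 5/294
Total weight = 17/784 + 1/84 + 5/294 = 17/336
P(U=0 | obs) = 17/784 / 17/336 = 3/7
P(U=1 | obs) = 1/84 / 17/336 = 4/17
P(U=2 | obs) = 5/294 / 17/336 = 40/119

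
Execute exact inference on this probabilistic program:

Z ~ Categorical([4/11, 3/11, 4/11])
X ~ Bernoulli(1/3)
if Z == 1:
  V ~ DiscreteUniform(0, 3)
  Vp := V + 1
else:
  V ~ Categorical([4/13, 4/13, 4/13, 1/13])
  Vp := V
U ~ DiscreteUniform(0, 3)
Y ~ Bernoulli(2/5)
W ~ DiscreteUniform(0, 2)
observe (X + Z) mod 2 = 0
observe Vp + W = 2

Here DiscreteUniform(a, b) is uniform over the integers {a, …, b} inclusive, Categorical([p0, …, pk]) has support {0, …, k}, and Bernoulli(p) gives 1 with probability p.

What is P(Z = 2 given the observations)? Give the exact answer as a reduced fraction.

P(Z = 2 | obs) = 64/141

Enumerate traces; 64 have nonzero weight after conditioning:
  (Z=0, X=0, V=0, U=0, Y=0, W=2) weight 8/2145
  (Z=0, X=0, V=0, U=0, Y=1, W=2) weight 16/6435
  (Z=0, X=0, V=0, U=1, Y=0, W=2) weight 8/2145
  (Z=0, X=0, V=0, U=1, Y=1, W=2) weight 16/6435
  (Z=0, X=0, V=0, U=2, Y=0, W=2) weight 8/2145
  (Z=0, X=0, V=0, U=2, Y=1, W=2) weight 16/6435
  (Z=0, X=0, V=0, U=3, Y=0, W=2) weight 8/2145
  (Z=0, X=0, V=0, U=3, Y=1, W=2) weight 16/6435
  (Z=1, X=1, V=0, U=0, Y=0, W=1) weight 1/880
  (Z=2, X=0, V=0, U=0, Y=0, W=2) weight 8/2145
  … 54 more
Group by Z:
  weight(Z=0) = 32/429
  weight(Z=1) = 1/66
  weight(Z=2) = 32/429
Total weight = 32/429 + 1/66 + 32/429 = 47/286
P(Z=0 | obs) = 32/429 / 47/286 = 64/141
P(Z=1 | obs) = 1/66 / 47/286 = 13/141
P(Z=2 | obs) = 32/429 / 47/286 = 64/141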